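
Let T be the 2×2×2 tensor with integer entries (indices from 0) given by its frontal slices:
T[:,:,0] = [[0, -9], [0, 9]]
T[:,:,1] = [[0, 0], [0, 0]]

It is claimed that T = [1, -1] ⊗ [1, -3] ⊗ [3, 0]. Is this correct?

Reconstruct entry (0,0,0) from the claimed factors: Σₗ aₗ[0]bₗ[0]cₗ[0] = (1)·(1)·(3) = 3, but T[0,0,0] = 0. The claim is false.

No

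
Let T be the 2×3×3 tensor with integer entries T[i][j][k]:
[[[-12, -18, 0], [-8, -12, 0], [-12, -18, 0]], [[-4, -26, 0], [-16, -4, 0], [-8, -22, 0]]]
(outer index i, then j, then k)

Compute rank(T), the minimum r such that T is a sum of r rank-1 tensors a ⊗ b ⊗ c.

Lower bound: the mode-1 unfolding of T (rows indexed by i, columns by (j,k) = (0,0), (0,1), (0,2), (1,0), (1,1), (1,2), (2,0), (2,1), (2,2)) is [[-12, -18, 0, -8, -12, 0, -12, -18, 0], [-4, -26, 0, -16, -4, 0, -8, -22, 0]].
There the 2×2 minor on rows i ∈ {0, 1}, columns (j,k) ∈ {(0,0), (0,1)} is det [[-12, -18], [-4, -26]] = 240 ≠ 0, so this unfolding has rank ≥ 2; CP rank is at least every unfolding rank, so rank(T) ≥ 2. (This is only a lower bound: in general the CP rank may exceed every unfolding rank, so we still need to exhibit 2 rank-1 terms summing to T.)
Upper bound — finding two terms. Write S_k = T[:,:,k] for the frontal slices: S₀ = [[-12, -8, -12], [-4, -16, -8]], S₁ = [[-18, -12, -18], [-26, -4, -22]], S₂ = [[0, 0, 0], [0, 0, 0]].
If T = a₁ ⊗ b₁ ⊗ c₁ + a₂ ⊗ b₂ ⊗ c₂ then each S_k = c₁[k]·a₁b₁ᵀ + c₂[k]·a₂b₂ᵀ. S₀ and S₁ are linearly independent, so a₁b₁ᵀ and a₂b₂ᵀ must span the same plane of matrices: they are the rank-1 matrices of the form x·S₀ + y·S₁.
The 2×2 minor of x·S₀ + y·S₁ on rows {0,1}, columns {0,1} is 160·x² + 80·xy − 240·y² = 80·(2·x + 3·y)(x − y), vanishing at (x:y) = (3:-2) and (1:1).
M₁ = 3·S₀ − 2·S₁ = [[0, 0, 0], [40, -40, 20]] = 20·[0, 1][2, -2, 1]ᵀ and M₂ = S₀ + S₁ = [[-30, -20, -30], [-30, -20, -30]] = (-10)·[1, 1][3, 2, 3]ᵀ, so take a₁ = [0, 1], b₁ = [2, -2, 1], a₂ = [1, 1], b₂ = [3, 2, 3].
Each slice is an integer combination of E₁ = a₁b₁ᵀ and E₂ = a₂b₂ᵀ: S₀ = 4·E₁ − 4·E₂, S₁ = −4·E₁ − 6·E₂, S₂ = 0; reading off coefficients, c₁ = [4, -4, 0] and c₂ = [-4, -6, 0].
Hence T = [0, 1] ⊗ [2, -2, 1] ⊗ [4, -4, 0] + [1, 1] ⊗ [3, 2, 3] ⊗ [-4, -6, 0], so rank(T) ≤ 2.
These bounds meet, so rank(T) = 2.

2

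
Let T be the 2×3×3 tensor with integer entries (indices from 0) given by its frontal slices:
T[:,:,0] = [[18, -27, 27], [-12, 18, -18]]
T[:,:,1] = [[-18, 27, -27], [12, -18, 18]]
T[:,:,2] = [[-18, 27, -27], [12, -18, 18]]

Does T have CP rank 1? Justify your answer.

If T = a ⊗ b ⊗ c then every fibre of T is a multiple of the corresponding factor, so read the factors off the fibres through the nonzero entry T[0,0,0] = 18.
The mode-1 fibre T[:,0,0] = [18, -12] gives a = [3, -2] (primitive direction); the mode-2 fibre T[0,:,0] = [18, -27, 27] gives b = [2, -3, 3]; then c[k] = T[0,0,k] / (a[0]·b[0]) = [18, -18, -18] / 6 = [3, -3, -3].
Expanding [3, -2] ⊗ [2, -3, 3] ⊗ [3, -3, -3] reproduces all 18 entries of T, so T = [3, -2] ⊗ [2, -3, 3] ⊗ [3, -3, -3] and rank(T) ≤ 1.
Equivalently every frontal slice T[:,:,k] is c[k] times the rank-1 matrix [3, -2] ⊗ [2, -3, 3]. So T has rank 1 (it is nonzero).

Yes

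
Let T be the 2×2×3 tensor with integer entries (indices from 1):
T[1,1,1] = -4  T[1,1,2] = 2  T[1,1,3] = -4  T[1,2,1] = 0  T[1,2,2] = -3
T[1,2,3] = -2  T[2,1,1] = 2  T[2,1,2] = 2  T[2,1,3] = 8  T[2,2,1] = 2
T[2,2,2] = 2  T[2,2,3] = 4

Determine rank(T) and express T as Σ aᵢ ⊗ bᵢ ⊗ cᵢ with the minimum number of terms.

rank(T) = 3

Lower bound: in the mode-3 unfolding of T (rows indexed by k, columns by (i,j)) the 3×3 minor on rows k ∈ {1, 2, 3}, columns (i,j) ∈ {(1,1), (1,2), (2,1)} is det [[-4, 0, 2], [2, -3, 2], [-4, -2, 8]] = 48 ≠ 0, so that unfolding has rank ≥ 3 and hence rank(T) ≥ 3 (CP rank is at least every unfolding rank, though it can be larger).
Upper bound: T is a sum of 3 rank-1 terms, T = [1, -2] ⊗ [2, 1] ⊗ [0, -1, -2] + [1, -1] ⊗ [0, 1] ⊗ [-4, 2, 0] + [2, -1] ⊗ [1, -1] ⊗ [-2, 2, 0] (one valid choice — decompositions are not unique — normalised so each a, b is primitive with positive first nonzero entry; check it by expanding all entries), so rank(T) ≤ 3.
These bounds meet, so rank(T) = 3.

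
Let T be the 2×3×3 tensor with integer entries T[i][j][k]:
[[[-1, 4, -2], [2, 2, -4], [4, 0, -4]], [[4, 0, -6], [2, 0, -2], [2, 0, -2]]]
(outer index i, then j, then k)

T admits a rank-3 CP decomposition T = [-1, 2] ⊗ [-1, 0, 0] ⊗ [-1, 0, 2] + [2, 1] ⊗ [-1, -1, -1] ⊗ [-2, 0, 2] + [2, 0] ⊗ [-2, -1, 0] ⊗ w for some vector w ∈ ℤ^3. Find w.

Subtract the known terms from T to get the rank-1 residual R = [2, 0] ⊗ [-2, -1, 0] ⊗ w, so R[i,j,k] = a[i]·b[j]·w[k]. Pick indices with nonzero a[0]·b[0] = (2)·(-2) = -4. Only the fibre through (0,0,·) is needed: R[0,0,:] = T[0,0,:] − Σₗ aₗ[0]bₗ[0]cₗ = [-1, 4, -2] − (-1)·(-1)·[-1, 0, 2] − (2)·(-1)·[-2, 0, 2] = [-4, 4, 0]. Then w[k] = R[0,0,k] / -4 for each k, giving w = [-4, 4, 0] / -4 = [1, -1, 0].

w = [1, -1, 0]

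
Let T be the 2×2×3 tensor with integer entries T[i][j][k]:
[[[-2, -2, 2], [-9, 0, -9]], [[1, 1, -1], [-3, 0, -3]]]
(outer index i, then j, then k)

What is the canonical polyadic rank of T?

Lower bound: the mode-2 unfolding of T (rows indexed by j, columns by (i,k) = (0,0), (0,1), (0,2), (1,0), (1,1), (1,2)) is [[-2, -2, 2, 1, 1, -1], [-9, 0, -9, -3, 0, -3]].
There the 2×2 minor on rows j ∈ {0, 1}, columns (i,k) ∈ {(0,0), (0,1)} is det [[-2, -2], [-9, 0]] = -18 ≠ 0, so this unfolding has rank ≥ 2; CP rank is at least every unfolding rank, so rank(T) ≥ 2. (Flattening ranks never certify an upper bound on CP rank; for that we must actually write T with 2 rank-1 terms.)
Upper bound — finding two terms. Write S_k = T[:,:,k] for the frontal slices: S₀ = [[-2, -9], [1, -3]], S₁ = [[-2, 0], [1, 0]], S₂ = [[2, -9], [-1, -3]].
If T = a₁ (x) b₁ (x) c₁ + a₂ (x) b₂ (x) c₂ then each S_k = c₁[k]·a₁b₁ᵀ + c₂[k]·a₂b₂ᵀ. S₀ and S₁ are linearly independent, so a₁b₁ᵀ and a₂b₂ᵀ must span the same plane of matrices: they are the rank-1 matrices of the form x·S₀ + y·S₁.
det(x·S₀ + y·S₁) is 15·x² + 15·xy = 15·(x + y)(x), vanishing at (x:y) = (1:-1) and (0:1).
M₁ = S₀ − S₁ = [[0, -9], [0, -3]] = (-3)·[3, 1][0, 1]ᵀ and M₂ = S₁ = [[-2, 0], [1, 0]] = −[2, -1][1, 0]ᵀ, so take a₁ = [3, 1], b₁ = [0, 1], a₂ = [2, -1], b₂ = [1, 0].
Each slice is an integer combination of E₁ = a₁b₁ᵀ and E₂ = a₂b₂ᵀ: S₀ = −3·E₁ − E₂, S₁ = −E₂, S₂ = −3·E₁ + E₂; reading off coefficients, c₁ = [-3, 0, -3] and c₂ = [-1, -1, 1].
Hence T = [3, 1] (x) [0, 1] (x) [-3, 0, -3] + [2, -1] (x) [1, 0] (x) [-1, -1, 1], so rank(T) ≤ 2.
These bounds meet, so rank(T) = 2.

2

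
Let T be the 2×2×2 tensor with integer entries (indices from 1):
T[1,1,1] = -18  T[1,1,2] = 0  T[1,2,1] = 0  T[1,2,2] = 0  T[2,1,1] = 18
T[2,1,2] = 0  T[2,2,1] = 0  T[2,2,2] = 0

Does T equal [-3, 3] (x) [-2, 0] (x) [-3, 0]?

Yes

Reconstruct entrywise from the claimed factors. For example, T[2,2,1] = 0 and Σₗ aₗ[2]bₗ[2]cₗ[1] = (3)·(0)·(-3) = 0; checking all 8 entries, every one matches. The claim holds.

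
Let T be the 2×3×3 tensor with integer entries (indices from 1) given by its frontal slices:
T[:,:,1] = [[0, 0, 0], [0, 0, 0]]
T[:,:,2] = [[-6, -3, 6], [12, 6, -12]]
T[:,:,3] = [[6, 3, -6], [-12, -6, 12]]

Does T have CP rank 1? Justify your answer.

If T = a ⊗ b ⊗ c then every fibre of T is a multiple of the corresponding factor, so read the factors off the fibres through the nonzero entry T[1,1,2] = -6.
The mode-1 fibre T[:,1,2] = [-6, 12] gives a = (1, -2) (primitive direction); the mode-2 fibre T[1,:,2] = [-6, -3, 6] gives b = (2, 1, -2); then c[k] = T[1,1,k] / (a[1]·b[1]) = [0, -6, 6] / 2 = (0, -3, 3).
Expanding (1, -2) ⊗ (2, 1, -2) ⊗ (0, -3, 3) reproduces all 18 entries of T, so T = (1, -2) ⊗ (2, 1, -2) ⊗ (0, -3, 3) and rank(T) ≤ 1.
Equivalently every frontal slice T[:,:,k] is c[k] times the rank-1 matrix (1, -2) ⊗ (2, 1, -2). So T has rank 1 (it is nonzero).

Yes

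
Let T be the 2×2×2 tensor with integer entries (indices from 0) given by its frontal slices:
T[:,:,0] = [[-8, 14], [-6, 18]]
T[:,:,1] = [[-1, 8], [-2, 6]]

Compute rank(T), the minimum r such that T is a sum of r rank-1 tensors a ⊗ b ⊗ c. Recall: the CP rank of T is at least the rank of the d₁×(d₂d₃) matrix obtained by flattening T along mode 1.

2

Lower bound: the mode-2 unfolding of T (rows indexed by j, columns by (i,k) = (0,0), (0,1), (1,0), (1,1)) is [[-8, -1, -6, -2], [14, 8, 18, 6]].
There the 2×2 minor on rows j ∈ {0, 1}, columns (i,k) ∈ {(0,0), (0,1)} is det [[-8, -1], [14, 8]] = -50 ≠ 0, so this unfolding has rank ≥ 2; CP rank is at least every unfolding rank, so rank(T) ≥ 2. (Unfolding ranks only ever bound the CP rank from below — rank(T) can be strictly larger than all of them — so the matching upper bound has to come from an explicit 2-term decomposition.)
Upper bound — finding two terms. Write S_k = T[:,:,k] for the frontal slices: S₀ = [[-8, 14], [-6, 18]], S₁ = [[-1, 8], [-2, 6]].
If T = a₁ ⊗ b₁ ⊗ c₁ + a₂ ⊗ b₂ ⊗ c₂ then each S_k = c₁[k]·a₁b₁ᵀ + c₂[k]·a₂b₂ᵀ. S₀ and S₁ are linearly independent, so a₁b₁ᵀ and a₂b₂ᵀ must span the same plane of matrices: they are the rank-1 matrices of the form x·S₀ + y·S₁.
det(x·S₀ + y·S₁) is −60·x² + 10·xy + 10·y² = (-10)·(2·x − y)(3·x + y), vanishing at (x:y) = (1:2) and (1:-3).
M₁ = S₀ + 2·S₁ = [[-10, 30], [-10, 30]] = (-10)·[1, 1][1, -3]ᵀ and M₂ = S₀ − 3·S₁ = [[-5, -10], [0, 0]] = (-5)·[1, 0][1, 2]ᵀ, so take a₁ = [1, 1], b₁ = [1, -3], a₂ = [1, 0], b₂ = [1, 2].
Each slice is an integer combination of E₁ = a₁b₁ᵀ and E₂ = a₂b₂ᵀ: S₀ = −6·E₁ − 2·E₂, S₁ = −2·E₁ + E₂; reading off coefficients, c₁ = [-6, -2] and c₂ = [-2, 1].
Hence T = [1, 1] ⊗ [1, -3] ⊗ [-6, -2] + [1, 0] ⊗ [1, 2] ⊗ [-2, 1], so rank(T) ≤ 2.
These bounds meet, so rank(T) = 2.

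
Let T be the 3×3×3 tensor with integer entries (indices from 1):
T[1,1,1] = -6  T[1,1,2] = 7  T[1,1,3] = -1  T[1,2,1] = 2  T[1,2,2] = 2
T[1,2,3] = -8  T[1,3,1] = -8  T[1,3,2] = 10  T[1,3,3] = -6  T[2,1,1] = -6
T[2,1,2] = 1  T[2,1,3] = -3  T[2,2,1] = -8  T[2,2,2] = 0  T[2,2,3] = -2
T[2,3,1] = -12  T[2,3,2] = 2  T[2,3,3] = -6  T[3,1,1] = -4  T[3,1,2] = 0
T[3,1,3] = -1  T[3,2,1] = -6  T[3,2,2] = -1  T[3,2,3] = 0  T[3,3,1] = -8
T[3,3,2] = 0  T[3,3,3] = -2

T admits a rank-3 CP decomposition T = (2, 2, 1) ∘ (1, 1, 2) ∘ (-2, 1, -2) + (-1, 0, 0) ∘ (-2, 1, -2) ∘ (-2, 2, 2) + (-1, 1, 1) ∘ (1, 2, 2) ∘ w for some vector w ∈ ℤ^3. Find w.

w = (-2, -1, 1)

Subtract the known terms from T to get the rank-1 residual R = (-1, 1, 1) ∘ (1, 2, 2) ∘ w, so R[i,j,k] = a[i]·b[j]·w[k]. Pick indices with nonzero a[1]·b[1] = (-1)·(1) = -1. Only the fibre through (1,1,·) is needed: R[1,1,:] = T[1,1,:] − Σₗ aₗ[1]bₗ[1]cₗ = [-6, 7, -1] − (2)·(1)·(-2, 1, -2) − (-1)·(-2)·(-2, 2, 2) = [2, 1, -1]. Then w[k] = R[1,1,k] / -1 for each k, giving w = [2, 1, -1] / -1 = (-2, -1, 1).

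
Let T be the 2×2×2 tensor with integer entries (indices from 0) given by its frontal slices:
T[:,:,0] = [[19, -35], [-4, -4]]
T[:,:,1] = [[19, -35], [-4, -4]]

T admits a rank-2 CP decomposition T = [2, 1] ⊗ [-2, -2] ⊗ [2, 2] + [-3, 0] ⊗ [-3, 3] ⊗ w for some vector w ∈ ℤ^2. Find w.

w = [3, 3]

Subtract the known terms from T to get the rank-1 residual R = [-3, 0] ⊗ [-3, 3] ⊗ w, so R[i,j,k] = a[i]·b[j]·w[k]. Pick indices with nonzero a[0]·b[0] = (-3)·(-3) = 9. Only the fibre through (0,0,·) is needed: R[0,0,:] = T[0,0,:] − Σₗ aₗ[0]bₗ[0]cₗ = [19, 19] − (2)·(-2)·[2, 2] = [27, 27]. Then w[k] = R[0,0,k] / 9 for each k, giving w = [27, 27] / 9 = [3, 3].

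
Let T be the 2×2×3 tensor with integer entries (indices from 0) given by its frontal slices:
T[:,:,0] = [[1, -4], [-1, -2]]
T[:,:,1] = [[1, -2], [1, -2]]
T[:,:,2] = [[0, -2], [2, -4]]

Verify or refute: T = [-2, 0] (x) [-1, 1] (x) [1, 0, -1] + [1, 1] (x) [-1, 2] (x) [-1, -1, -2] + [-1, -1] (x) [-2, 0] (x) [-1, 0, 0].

Yes

Reconstruct entrywise from the claimed factors. For example, T[0,1,1] = -2 and Σₗ aₗ[0]bₗ[1]cₗ[1] = (-2)·(1)·(0) + (1)·(2)·(-1) + (-1)·(0)·(0) = -2; checking all 12 entries, every one matches. The claim holds.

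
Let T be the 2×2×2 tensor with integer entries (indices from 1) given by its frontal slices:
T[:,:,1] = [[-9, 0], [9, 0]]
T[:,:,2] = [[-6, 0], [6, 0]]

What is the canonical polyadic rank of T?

Lower bound: T ≠ 0 (e.g. T[1,1,1] = -9), so rank(T) ≥ 1.
Upper bound: if T = a ⊗ b ⊗ c then every fibre of T is a multiple of the corresponding factor, so read the factors off the fibres through the nonzero entry T[1,1,1] = -9.
The mode-1 fibre T[:,1,1] = [-9, 9] gives a = [1, -1] (primitive direction); the mode-2 fibre T[1,:,1] = [-9, 0] gives b = [1, 0]; then c[k] = T[1,1,k] / (a[1]·b[1]) = [-9, -6] / 1 = [-9, -6].
Expanding [1, -1] ⊗ [1, 0] ⊗ [-9, -6] reproduces all 8 entries of T, so T = [1, -1] ⊗ [1, 0] ⊗ [-9, -6] and rank(T) ≤ 1.
These bounds meet, so rank(T) = 1.

1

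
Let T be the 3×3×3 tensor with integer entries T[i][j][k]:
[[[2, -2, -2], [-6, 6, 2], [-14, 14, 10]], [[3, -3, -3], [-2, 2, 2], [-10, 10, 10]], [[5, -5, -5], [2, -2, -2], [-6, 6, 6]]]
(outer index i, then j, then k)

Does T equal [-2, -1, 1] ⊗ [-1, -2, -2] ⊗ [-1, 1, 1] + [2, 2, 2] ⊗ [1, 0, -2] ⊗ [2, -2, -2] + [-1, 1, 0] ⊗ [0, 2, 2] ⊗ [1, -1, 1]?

Reconstruct entry (1,1,0) from the claimed factors: Σₗ aₗ[1]bₗ[1]cₗ[0] = (-1)·(-2)·(-1) + (2)·(0)·(2) + (1)·(2)·(1) = 0, but T[1,1,0] = -2. The claim is false.

No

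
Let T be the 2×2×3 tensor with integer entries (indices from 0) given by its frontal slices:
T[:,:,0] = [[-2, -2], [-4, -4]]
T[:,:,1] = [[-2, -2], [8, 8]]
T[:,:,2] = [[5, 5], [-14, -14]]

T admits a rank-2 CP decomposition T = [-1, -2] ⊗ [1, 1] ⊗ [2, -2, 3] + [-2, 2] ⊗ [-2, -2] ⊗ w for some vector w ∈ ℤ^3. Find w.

w = [0, -1, 2]

Subtract the known terms from T to get the rank-1 residual R = [-2, 2] ⊗ [-2, -2] ⊗ w, so R[i,j,k] = a[i]·b[j]·w[k]. Pick indices with nonzero a[0]·b[0] = (-2)·(-2) = 4. Only the fibre through (0,0,·) is needed: R[0,0,:] = T[0,0,:] − Σₗ aₗ[0]bₗ[0]cₗ = [-2, -2, 5] − (-1)·(1)·[2, -2, 3] = [0, -4, 8]. Then w[k] = R[0,0,k] / 4 for each k, giving w = [0, -4, 8] / 4 = [0, -1, 2].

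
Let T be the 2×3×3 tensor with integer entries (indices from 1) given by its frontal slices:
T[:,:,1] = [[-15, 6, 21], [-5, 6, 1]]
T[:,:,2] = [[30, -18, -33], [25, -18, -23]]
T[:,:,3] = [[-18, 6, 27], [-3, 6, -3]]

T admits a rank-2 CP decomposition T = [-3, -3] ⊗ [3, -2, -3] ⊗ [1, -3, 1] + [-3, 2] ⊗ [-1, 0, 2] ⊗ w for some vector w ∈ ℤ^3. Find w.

w = [-2, 1, -3]

Subtract the known terms from T to get the rank-1 residual R = [-3, 2] ⊗ [-1, 0, 2] ⊗ w, so R[i,j,k] = a[i]·b[j]·w[k]. Pick indices with nonzero a[1]·b[1] = (-3)·(-1) = 3. Only the fibre through (1,1,·) is needed: R[1,1,:] = T[1,1,:] − Σₗ aₗ[1]bₗ[1]cₗ = [-15, 30, -18] − (-3)·(3)·[1, -3, 1] = [-6, 3, -9]. Then w[k] = R[1,1,k] / 3 for each k, giving w = [-6, 3, -9] / 3 = [-2, 1, -3].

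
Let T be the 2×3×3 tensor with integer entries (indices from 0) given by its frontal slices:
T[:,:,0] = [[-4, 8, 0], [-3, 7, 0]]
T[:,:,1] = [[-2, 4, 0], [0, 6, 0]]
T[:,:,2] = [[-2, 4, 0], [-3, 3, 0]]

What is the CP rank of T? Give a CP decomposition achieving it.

rank(T) = 3

Lower bound: in the mode-3 unfolding of T (rows indexed by k, columns by (i,j)) the 3×3 minor on rows k ∈ {0, 1, 2}, columns (i,j) ∈ {(0,0), (1,0), (1,1)} is det [[-4, -3, 7], [-2, 0, 6], [-2, -3, 3]] = -12 ≠ 0, so that unfolding has rank ≥ 3 and hence rank(T) ≥ 3 (CP rank is at least every unfolding rank, though it can be larger).
Upper bound: T is a sum of 3 rank-1 terms, T = (0, 1) ⊗ (1, 0, 0) ⊗ (2, 0, 0) + (0, 1) ⊗ (1, 1, 0) ⊗ (-1, 2, -1) + (1, 1) ⊗ (1, -2, 0) ⊗ (-4, -2, -2) (one valid choice — decompositions are not unique — normalised so each a, b is primitive with positive first nonzero entry; check it by expanding all entries), so rank(T) ≤ 3.
These bounds meet, so rank(T) = 3.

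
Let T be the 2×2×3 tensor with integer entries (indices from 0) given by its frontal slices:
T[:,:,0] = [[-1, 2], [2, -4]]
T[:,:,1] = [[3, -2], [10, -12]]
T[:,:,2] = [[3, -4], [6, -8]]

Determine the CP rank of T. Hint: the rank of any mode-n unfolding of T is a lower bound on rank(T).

3

Lower bound: in the mode-3 unfolding of T (rows indexed by k, columns by (i,j)) the 3×3 minor on rows k ∈ {0, 1, 2}, columns (i,j) ∈ {(0,0), (0,1), (1,0)} is det [[-1, 2, 2], [3, -2, 10], [3, -4, 6]] = -16 ≠ 0, so that unfolding has rank ≥ 3 and hence rank(T) ≥ 3 (CP rank is at least every unfolding rank, though it can be larger).
Upper bound: T is a sum of 3 rank-1 terms, T = [0, 1] ⊗ [1, -2] ⊗ [2, 2, 2] + [1, 0] ⊗ [1, -2] ⊗ [-1, -1, 1] + [1, 2] ⊗ [1, -1] ⊗ [0, 4, 2] (written with every a and b primitive with positive leading entry and the scale carried by c; CP decompositions are not unique, and this one is verified by expanding entrywise), so rank(T) ≤ 3.
These bounds meet, so rank(T) = 3.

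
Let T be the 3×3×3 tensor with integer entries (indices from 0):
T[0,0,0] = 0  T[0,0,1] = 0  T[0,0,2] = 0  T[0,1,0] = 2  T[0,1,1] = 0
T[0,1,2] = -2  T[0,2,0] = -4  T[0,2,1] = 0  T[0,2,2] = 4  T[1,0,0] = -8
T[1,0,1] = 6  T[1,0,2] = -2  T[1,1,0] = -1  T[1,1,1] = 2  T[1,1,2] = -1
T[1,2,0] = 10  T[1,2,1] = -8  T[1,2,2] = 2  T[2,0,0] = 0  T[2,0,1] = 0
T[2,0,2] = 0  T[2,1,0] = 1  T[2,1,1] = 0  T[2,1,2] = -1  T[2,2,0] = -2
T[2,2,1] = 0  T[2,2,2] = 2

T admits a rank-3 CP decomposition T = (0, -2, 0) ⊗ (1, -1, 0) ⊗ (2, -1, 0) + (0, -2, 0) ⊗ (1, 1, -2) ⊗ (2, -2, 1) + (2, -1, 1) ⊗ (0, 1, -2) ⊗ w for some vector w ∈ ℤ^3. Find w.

Subtract the known terms from T to get the rank-1 residual R = (2, -1, 1) ⊗ (0, 1, -2) ⊗ w, so R[i,j,k] = a[i]·b[j]·w[k]. Pick indices with nonzero a[0]·b[1] = (2)·(1) = 2. Only the fibre through (0,1,·) is needed: R[0,1,:] = T[0,1,:] − Σₗ aₗ[0]bₗ[1]cₗ = [2, 0, -2] − (0)·(-1)·(2, -1, 0) − (0)·(1)·(2, -2, 1) = [2, 0, -2]. Then w[k] = R[0,1,k] / 2 for each k, giving w = [2, 0, -2] / 2 = (1, 0, -1).

w = (1, 0, -1)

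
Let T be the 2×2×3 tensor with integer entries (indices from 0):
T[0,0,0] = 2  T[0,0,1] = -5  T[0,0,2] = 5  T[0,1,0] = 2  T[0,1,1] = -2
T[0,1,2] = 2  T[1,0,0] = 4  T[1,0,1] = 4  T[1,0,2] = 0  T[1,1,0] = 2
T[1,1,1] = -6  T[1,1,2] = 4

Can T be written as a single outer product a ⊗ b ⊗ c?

The mode-3 unfolding of T (rows indexed by k, columns by (i,j) = (0,0), (0,1), (1,0), (1,1)) is [[2, 2, 4, 2], [-5, -2, 4, -6], [5, 2, 0, 4]].
There the 3×3 minor on rows k ∈ {0, 1, 2}, columns (i,j) ∈ {(0,0), (0,1), (1,0)} is det [[2, 2, 4], [-5, -2, 4], [5, 2, 0]] = 24 ≠ 0, so this unfolding has rank ≥ 3; CP rank is at least every unfolding rank, so rank(T) ≥ 3.
In particular rank(T) ≥ 3 > 1, so T is not rank-1.

No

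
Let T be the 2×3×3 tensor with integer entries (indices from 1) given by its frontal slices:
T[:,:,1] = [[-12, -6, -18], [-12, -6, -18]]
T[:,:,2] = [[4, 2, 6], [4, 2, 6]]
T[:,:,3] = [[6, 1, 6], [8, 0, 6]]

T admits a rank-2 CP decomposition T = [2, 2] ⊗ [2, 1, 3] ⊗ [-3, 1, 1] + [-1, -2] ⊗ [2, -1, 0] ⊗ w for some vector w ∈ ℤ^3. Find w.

w = [0, 0, -1]

Subtract the known terms from T to get the rank-1 residual R = [-1, -2] ⊗ [2, -1, 0] ⊗ w, so R[i,j,k] = a[i]·b[j]·w[k]. Pick indices with nonzero a[1]·b[1] = (-1)·(2) = -2. Only the fibre through (1,1,·) is needed: R[1,1,:] = T[1,1,:] − Σₗ aₗ[1]bₗ[1]cₗ = [-12, 4, 6] − (2)·(2)·[-3, 1, 1] = [0, 0, 2]. Then w[k] = R[1,1,k] / -2 for each k, giving w = [0, 0, 2] / -2 = [0, 0, -1].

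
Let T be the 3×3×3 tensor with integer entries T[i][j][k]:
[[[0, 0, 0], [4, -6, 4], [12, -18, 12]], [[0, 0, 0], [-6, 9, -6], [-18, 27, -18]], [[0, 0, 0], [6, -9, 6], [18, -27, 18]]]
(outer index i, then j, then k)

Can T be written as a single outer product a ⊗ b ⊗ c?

Yes

If T = a ⊗ b ⊗ c then every fibre of T is a multiple of the corresponding factor, so read the factors off the fibres through the nonzero entry T[0,1,0] = 4.
The mode-1 fibre T[:,1,0] = [4, -6, 6] gives a = [2, -3, 3] (primitive direction); the mode-2 fibre T[0,:,0] = [0, 4, 12] gives b = [0, 1, 3]; then c[k] = T[0,1,k] / (a[0]·b[1]) = [4, -6, 4] / 2 = [2, -3, 2].
Expanding [2, -3, 3] ⊗ [0, 1, 3] ⊗ [2, -3, 2] reproduces all 27 entries of T, so T = [2, -3, 3] ⊗ [0, 1, 3] ⊗ [2, -3, 2] and rank(T) ≤ 1.
Equivalently every frontal slice T[:,:,k] is c[k] times the rank-1 matrix [2, -3, 3] ⊗ [0, 1, 3]. So T has rank 1 (it is nonzero).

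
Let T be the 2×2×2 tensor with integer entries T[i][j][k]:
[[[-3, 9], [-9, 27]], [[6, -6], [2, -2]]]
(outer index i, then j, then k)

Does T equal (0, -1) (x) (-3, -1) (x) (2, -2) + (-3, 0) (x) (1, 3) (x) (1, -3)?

Yes

Reconstruct entrywise from the claimed factors. For example, T[1,1,0] = 2 and Σₗ aₗ[1]bₗ[1]cₗ[0] = (-1)·(-1)·(2) + (0)·(3)·(1) = 2; checking all 8 entries, every one matches. The claim holds.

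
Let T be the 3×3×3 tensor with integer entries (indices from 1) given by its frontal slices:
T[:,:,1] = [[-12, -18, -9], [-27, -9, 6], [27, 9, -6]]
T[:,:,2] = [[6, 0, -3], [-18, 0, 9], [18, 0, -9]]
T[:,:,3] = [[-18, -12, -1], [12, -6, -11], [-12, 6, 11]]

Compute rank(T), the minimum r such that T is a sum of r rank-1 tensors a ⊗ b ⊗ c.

2

Lower bound: the mode-2 unfolding of T (rows indexed by j, columns by (i,k) = (1,1), (1,2), (1,3), (2,1), (2,2), (2,3), (3,1), (3,2), (3,3)) is [[-12, 6, -18, -27, -18, 12, 27, 18, -12], [-18, 0, -12, -9, 0, -6, 9, 0, 6], [-9, -3, -1, 6, 9, -11, -6, -9, 11]].
There the 2×2 minor on rows j ∈ {1, 2}, columns (i,k) ∈ {(1,1), (1,2)} is det [[-12, 6], [-18, 0]] = 108 ≠ 0, so this unfolding has rank ≥ 2; CP rank is at least every unfolding rank, so rank(T) ≥ 2. (Unfolding ranks only ever bound the CP rank from below — rank(T) can be strictly larger than all of them — so the matching upper bound has to come from an explicit 2-term decomposition.)
Upper bound — finding two terms. Write S_k = T[:,:,k] for the frontal slices: S₁ = [[-12, -18, -9], [-27, -9, 6], [27, 9, -6]], S₂ = [[6, 0, -3], [-18, 0, 9], [18, 0, -9]], S₃ = [[-18, -12, -1], [12, -6, -11], [-12, 6, 11]].
If T = a₁ ⊗ b₁ ⊗ c₁ + a₂ ⊗ b₂ ⊗ c₂ then each S_k = c₁[k]·a₁b₁ᵀ + c₂[k]·a₂b₂ᵀ. S₁ and S₂ are linearly independent, so a₁b₁ᵀ and a₂b₂ᵀ must span the same plane of matrices: they are the rank-1 matrices of the form x·S₁ + y·S₂.
The 2×2 minor of x·S₁ + y·S₂ on rows {1,2}, columns {1,2} is −378·x² − 378·xy = (-378)·(x + y)(x), vanishing at (x:y) = (1:-1) and (0:1).
M₁ = S₁ − S₂ = [[-18, -18, -6], [-9, -9, -3], [9, 9, 3]] = (-3)·[2, 1, -1][3, 3, 1]ᵀ and M₂ = S₂ = [[6, 0, -3], [-18, 0, 9], [18, 0, -9]] = 3·[1, -3, 3][2, 0, -1]ᵀ, so take a₁ = [2, 1, -1], b₁ = [3, 3, 1], a₂ = [1, -3, 3], b₂ = [2, 0, -1].
Each slice is an integer combination of E₁ = a₁b₁ᵀ and E₂ = a₂b₂ᵀ: S₁ = −3·E₁ + 3·E₂, S₂ = 3·E₂, S₃ = −2·E₁ − 3·E₂; reading off coefficients, c₁ = [-3, 0, -2] and c₂ = [3, 3, -3].
Hence T = [2, 1, -1] ⊗ [3, 3, 1] ⊗ [-3, 0, -2] + [1, -3, 3] ⊗ [2, 0, -1] ⊗ [3, 3, -3], so rank(T) ≤ 2.
These bounds meet, so rank(T) = 2.
Check entry T[3,1,3] = -12: (-1)·(3)·(-2) + (3)·(2)·(-3) = -12.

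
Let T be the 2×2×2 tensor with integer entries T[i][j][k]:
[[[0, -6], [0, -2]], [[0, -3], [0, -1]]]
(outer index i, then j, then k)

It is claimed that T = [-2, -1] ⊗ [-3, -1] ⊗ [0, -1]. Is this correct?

Yes

Reconstruct entrywise from the claimed factors. For example, T[1,1,1] = -1 and Σₗ aₗ[1]bₗ[1]cₗ[1] = (-1)·(-1)·(-1) = -1; checking all 8 entries, every one matches. The claim holds.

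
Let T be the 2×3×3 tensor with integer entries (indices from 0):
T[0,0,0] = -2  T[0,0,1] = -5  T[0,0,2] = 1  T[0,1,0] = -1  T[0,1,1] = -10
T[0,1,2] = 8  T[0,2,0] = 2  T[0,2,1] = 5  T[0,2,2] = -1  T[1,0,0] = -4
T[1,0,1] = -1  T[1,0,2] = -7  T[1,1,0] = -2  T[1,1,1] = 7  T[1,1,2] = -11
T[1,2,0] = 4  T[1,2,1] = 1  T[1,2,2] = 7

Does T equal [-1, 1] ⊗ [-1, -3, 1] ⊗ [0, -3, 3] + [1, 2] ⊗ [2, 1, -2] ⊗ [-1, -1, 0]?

Reconstruct entry (0,0,2) from the claimed factors: Σₗ aₗ[0]bₗ[0]cₗ[2] = (-1)·(-1)·(3) + (1)·(2)·(0) = 3, but T[0,0,2] = 1. The claim is false.

No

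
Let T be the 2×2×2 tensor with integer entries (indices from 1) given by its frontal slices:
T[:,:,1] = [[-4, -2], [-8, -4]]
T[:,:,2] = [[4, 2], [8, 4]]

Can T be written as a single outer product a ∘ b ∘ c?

If T = a ∘ b ∘ c then every fibre of T is a multiple of the corresponding factor, so read the factors off the fibres through the nonzero entry T[1,1,1] = -4.
The mode-1 fibre T[:,1,1] = [-4, -8] gives a = [1, 2] (primitive direction); the mode-2 fibre T[1,:,1] = [-4, -2] gives b = [2, 1]; then c[k] = T[1,1,k] / (a[1]·b[1]) = [-4, 4] / 2 = [-2, 2].
Expanding [1, 2] ∘ [2, 1] ∘ [-2, 2] reproduces all 8 entries of T, so T = [1, 2] ∘ [2, 1] ∘ [-2, 2] and rank(T) ≤ 1.
Equivalently every frontal slice T[:,:,k] is c[k] times the rank-1 matrix [1, 2] ∘ [2, 1]. So T has rank 1 (it is nonzero).

Yes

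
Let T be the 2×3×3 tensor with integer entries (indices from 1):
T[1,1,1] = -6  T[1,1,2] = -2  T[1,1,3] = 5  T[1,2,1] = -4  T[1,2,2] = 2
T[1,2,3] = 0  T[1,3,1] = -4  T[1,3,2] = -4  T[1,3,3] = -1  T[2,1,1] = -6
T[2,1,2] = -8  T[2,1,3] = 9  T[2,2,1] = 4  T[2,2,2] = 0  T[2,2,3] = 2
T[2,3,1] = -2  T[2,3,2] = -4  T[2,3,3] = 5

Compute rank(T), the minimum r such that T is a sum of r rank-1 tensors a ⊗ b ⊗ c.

Lower bound: the mode-2 unfolding of T (rows indexed by j, columns by (i,k) = (1,1), (1,2), (1,3), (2,1), (2,2), (2,3)) is [[-6, -2, 5, -6, -8, 9], [-4, 2, 0, 4, 0, 2], [-4, -4, -1, -2, -4, 5]].
There the 3×3 minor on rows j ∈ {1, 2, 3}, columns (i,k) ∈ {(1,1), (1,2), (1,3)} is det [[-6, -2, 5], [-4, 2, 0], [-4, -4, -1]] = 140 ≠ 0, so this unfolding has rank ≥ 3; CP rank is at least every unfolding rank, so rank(T) ≥ 3. (This is only a lower bound: in general the CP rank may exceed every unfolding rank, so we still need to exhibit 3 rank-1 terms summing to T.)
Upper bound: T is a sum of 3 rank-1 terms, T = (1, -1) ⊗ (1, 2, 1) ⊗ (-2, 0, -1) + (1, 0) ⊗ (1, 1, -1) ⊗ (0, 2, 2) + (1, 2) ⊗ (2, 0, 1) ⊗ (-2, -2, 2) (written with every a and b primitive with positive leading entry and the scale carried by c; CP decompositions are not unique, and this one is verified by expanding entrywise), so rank(T) ≤ 3.
These bounds meet, so rank(T) = 3.

3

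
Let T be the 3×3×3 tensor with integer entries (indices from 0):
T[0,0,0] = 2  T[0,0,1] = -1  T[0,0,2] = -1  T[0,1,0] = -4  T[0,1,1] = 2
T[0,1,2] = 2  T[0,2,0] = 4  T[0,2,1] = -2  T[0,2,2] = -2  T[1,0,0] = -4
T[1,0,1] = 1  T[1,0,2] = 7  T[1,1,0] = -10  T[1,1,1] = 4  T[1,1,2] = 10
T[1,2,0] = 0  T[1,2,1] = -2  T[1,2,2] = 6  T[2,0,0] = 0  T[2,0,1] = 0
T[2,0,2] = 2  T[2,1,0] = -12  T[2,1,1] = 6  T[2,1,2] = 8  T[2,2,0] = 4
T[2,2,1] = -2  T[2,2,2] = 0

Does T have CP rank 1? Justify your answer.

The mode-2 unfolding of T (rows indexed by j, columns by (i,k) = (0,0), (0,1), (0,2), (1,0), (1,1), (1,2), (2,0), (2,1), (2,2)) is [[2, -1, -1, -4, 1, 7, 0, 0, 2], [-4, 2, 2, -10, 4, 10, -12, 6, 8], [4, -2, -2, 0, -2, 6, 4, -2, 0]].
There the 3×3 minor on rows j ∈ {0, 1, 2}, columns (i,k) ∈ {(0,0), (1,0), (1,1)} is det [[2, -4, 1], [-4, -10, 4], [4, 0, -2]] = 48 ≠ 0, so this unfolding has rank ≥ 3; CP rank is at least every unfolding rank, so rank(T) ≥ 3.
In particular rank(T) ≥ 3 > 1, so T is not rank-1.

No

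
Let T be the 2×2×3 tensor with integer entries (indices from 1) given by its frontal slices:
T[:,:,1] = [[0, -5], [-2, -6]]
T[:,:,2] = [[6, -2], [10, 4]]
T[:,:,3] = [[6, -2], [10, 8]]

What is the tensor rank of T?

Lower bound: in the mode-3 unfolding of T (rows indexed by k, columns by (i,j)) the 3×3 minor on rows k ∈ {1, 2, 3}, columns (i,j) ∈ {(1,1), (1,2), (2,2)} is det [[0, -5, -6], [6, -2, 4], [6, -2, 8]] = 120 ≠ 0, so that unfolding has rank ≥ 3 and hence rank(T) ≥ 3 (CP rank is at least every unfolding rank, though it can be larger).
Upper bound: T is a sum of 3 rank-1 terms, T = [0, 1] ⊗ [0, 1] ⊗ [0, 4, 8] + [1, 1] ⊗ [1, -2] ⊗ [2, 2, 2] + [1, 2] ⊗ [2, 1] ⊗ [-1, 2, 2] (one valid choice — decompositions are not unique — normalised so each a, b is primitive with positive first nonzero entry; check it by expanding all entries), so rank(T) ≤ 3.
These bounds meet, so rank(T) = 3.

3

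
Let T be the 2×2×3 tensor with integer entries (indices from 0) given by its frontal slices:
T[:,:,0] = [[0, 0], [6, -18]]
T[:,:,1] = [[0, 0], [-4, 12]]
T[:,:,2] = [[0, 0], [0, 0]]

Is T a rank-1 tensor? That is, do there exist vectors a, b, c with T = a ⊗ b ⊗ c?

Yes

The mode-1 fibre T[:,0,0] = [0, 6] gives a = [0, 1] (primitive direction); the mode-2 fibre T[1,:,0] = [6, -18] gives b = [1, -3]; then c[k] = T[1,0,k] / (a[1]·b[0]) = [6, -4, 0] / 1 = [6, -4, 0].
Expanding [0, 1] ⊗ [1, -3] ⊗ [6, -4, 0] reproduces all 12 entries of T, so T = [0, 1] ⊗ [1, -3] ⊗ [6, -4, 0] and rank(T) ≤ 1.
Equivalently every frontal slice T[:,:,k] is c[k] times the rank-1 matrix [0, 1] ⊗ [1, -3]. So T has rank 1 (it is nonzero).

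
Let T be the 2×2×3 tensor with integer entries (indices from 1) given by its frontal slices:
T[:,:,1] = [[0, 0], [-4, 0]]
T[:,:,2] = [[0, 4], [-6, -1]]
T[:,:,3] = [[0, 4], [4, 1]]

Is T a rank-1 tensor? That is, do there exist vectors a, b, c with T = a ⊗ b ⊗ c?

No

The mode-3 unfolding of T (rows indexed by k, columns by (i,j) = (1,1), (1,2), (2,1), (2,2)) is [[0, 0, -4, 0], [0, 4, -6, -1], [0, 4, 4, 1]].
There the 3×3 minor on rows k ∈ {1, 2, 3}, columns (i,j) ∈ {(1,2), (2,1), (2,2)} is det [[0, -4, 0], [4, -6, -1], [4, 4, 1]] = 32 ≠ 0, so this unfolding has rank ≥ 3; CP rank is at least every unfolding rank, so rank(T) ≥ 3.
In particular rank(T) ≥ 3 > 1, so T is not rank-1.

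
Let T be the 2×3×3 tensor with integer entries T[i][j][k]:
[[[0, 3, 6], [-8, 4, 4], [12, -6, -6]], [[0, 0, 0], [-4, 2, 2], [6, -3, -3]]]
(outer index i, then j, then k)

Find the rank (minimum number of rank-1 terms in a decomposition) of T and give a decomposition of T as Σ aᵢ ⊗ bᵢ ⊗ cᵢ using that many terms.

Lower bound: the mode-3 unfolding of T (rows indexed by k, columns by (i,j) = (0,0), (0,1), (0,2), (1,0), (1,1), (1,2)) is [[0, -8, 12, 0, -4, 6], [3, 4, -6, 0, 2, -3], [6, 4, -6, 0, 2, -3]].
There the 2×2 minor on rows k ∈ {0, 1}, columns (i,j) ∈ {(0,0), (0,1)} is det [[0, -8], [3, 4]] = 24 ≠ 0, so this unfolding has rank ≥ 2; CP rank is at least every unfolding rank, so rank(T) ≥ 2. (Flattening ranks never certify an upper bound on CP rank; for that we must actually write T with 2 rank-1 terms.)
Upper bound — finding two terms. Write S_k = T[:,:,k] for the frontal slices: S₀ = [[0, -8, 12], [0, -4, 6]], S₁ = [[3, 4, -6], [0, 2, -3]], S₂ = [[6, 4, -6], [0, 2, -3]].
If T = a₁ ⊗ b₁ ⊗ c₁ + a₂ ⊗ b₂ ⊗ c₂ then each S_k = c₁[k]·a₁b₁ᵀ + c₂[k]·a₂b₂ᵀ. S₀ and S₁ are linearly independent, so a₁b₁ᵀ and a₂b₂ᵀ must span the same plane of matrices: they are the rank-1 matrices of the form x·S₀ + y·S₁.
The 2×2 minor of x·S₀ + y·S₁ on rows {0,1}, columns {0,1} is −12·xy + 6·y² = (-6)·(2·x − y)(y), vanishing at (x:y) = (1:2) and (1:0).
M₁ = S₀ + 2·S₁ = [[6, 0, 0], [0, 0, 0]] = 6·[1, 0][1, 0, 0]ᵀ and M₂ = S₀ = [[0, -8, 12], [0, -4, 6]] = (-2)·[2, 1][0, 2, -3]ᵀ, so take a₁ = [1, 0], b₁ = [1, 0, 0], a₂ = [2, 1], b₂ = [0, 2, -3].
Each slice is an integer combination of E₁ = a₁b₁ᵀ and E₂ = a₂b₂ᵀ: S₀ = −2·E₂, S₁ = 3·E₁ + E₂, S₂ = 6·E₁ + E₂; reading off coefficients, c₁ = [0, 3, 6] and c₂ = [-2, 1, 1].
Hence T = [1, 0] ⊗ [1, 0, 0] ⊗ [0, 3, 6] + [2, 1] ⊗ [0, 2, -3] ⊗ [-2, 1, 1], so rank(T) ≤ 2.
These bounds meet, so rank(T) = 2.

rank(T) = 2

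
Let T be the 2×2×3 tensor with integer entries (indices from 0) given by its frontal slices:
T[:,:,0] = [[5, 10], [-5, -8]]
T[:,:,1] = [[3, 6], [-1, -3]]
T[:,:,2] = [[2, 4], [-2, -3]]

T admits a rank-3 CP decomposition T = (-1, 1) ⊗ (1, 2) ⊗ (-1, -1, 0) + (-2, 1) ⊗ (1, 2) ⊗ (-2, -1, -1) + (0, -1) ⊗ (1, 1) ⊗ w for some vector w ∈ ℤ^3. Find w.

w = (2, -1, 1)

Subtract the known terms from T to get the rank-1 residual R = (0, -1) ⊗ (1, 1) ⊗ w, so R[i,j,k] = a[i]·b[j]·w[k]. Pick indices with nonzero a[1]·b[0] = (-1)·(1) = -1. Only the fibre through (1,0,·) is needed: R[1,0,:] = T[1,0,:] − Σₗ aₗ[1]bₗ[0]cₗ = [-5, -1, -2] − (1)·(1)·(-1, -1, 0) − (1)·(1)·(-2, -1, -1) = [-2, 1, -1]. Then w[k] = R[1,0,k] / -1 for each k, giving w = [-2, 1, -1] / -1 = (2, -1, 1).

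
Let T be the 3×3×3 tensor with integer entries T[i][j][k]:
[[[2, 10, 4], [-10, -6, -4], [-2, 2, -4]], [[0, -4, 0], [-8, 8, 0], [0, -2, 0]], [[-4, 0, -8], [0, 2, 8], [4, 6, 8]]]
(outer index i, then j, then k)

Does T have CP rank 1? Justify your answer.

The mode-2 unfolding of T (rows indexed by j, columns by (i,k) = (0,0), (0,1), (0,2), (1,0), (1,1), (1,2), (2,0), (2,1), (2,2)) is [[2, 10, 4, 0, -4, 0, -4, 0, -8], [-10, -6, -4, -8, 8, 0, 0, 2, 8], [-2, 2, -4, 0, -2, 0, 4, 6, 8]].
There the 3×3 minor on rows j ∈ {0, 1, 2}, columns (i,k) ∈ {(0,0), (0,1), (0,2)} is det [[2, 10, 4], [-10, -6, -4], [-2, 2, -4]] = -384 ≠ 0, so this unfolding has rank ≥ 3; CP rank is at least every unfolding rank, so rank(T) ≥ 3.
In particular rank(T) ≥ 3 > 1, so T is not rank-1.

No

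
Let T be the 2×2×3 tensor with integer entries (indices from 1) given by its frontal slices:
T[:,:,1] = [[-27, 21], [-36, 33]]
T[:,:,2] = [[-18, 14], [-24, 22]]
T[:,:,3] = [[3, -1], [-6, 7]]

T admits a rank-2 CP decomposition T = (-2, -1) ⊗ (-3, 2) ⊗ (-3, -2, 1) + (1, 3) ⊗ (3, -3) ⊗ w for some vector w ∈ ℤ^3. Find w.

w = (-3, -2, -1)

Subtract the known terms from T to get the rank-1 residual R = (1, 3) ⊗ (3, -3) ⊗ w, so R[i,j,k] = a[i]·b[j]·w[k]. Pick indices with nonzero a[1]·b[1] = (1)·(3) = 3. Only the fibre through (1,1,·) is needed: R[1,1,:] = T[1,1,:] − Σₗ aₗ[1]bₗ[1]cₗ = [-27, -18, 3] − (-2)·(-3)·(-3, -2, 1) = [-9, -6, -3]. Then w[k] = R[1,1,k] / 3 for each k, giving w = [-9, -6, -3] / 3 = (-3, -2, -1).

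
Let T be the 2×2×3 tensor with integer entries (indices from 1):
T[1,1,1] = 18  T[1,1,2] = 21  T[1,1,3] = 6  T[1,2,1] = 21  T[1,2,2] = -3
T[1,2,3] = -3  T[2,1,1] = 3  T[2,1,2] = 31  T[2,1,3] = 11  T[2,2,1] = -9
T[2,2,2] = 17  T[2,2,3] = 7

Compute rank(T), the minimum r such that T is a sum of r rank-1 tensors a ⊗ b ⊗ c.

Lower bound: in the mode-2 unfolding of T (rows indexed by j, columns by (i,k)) the 2×2 minor on rows j ∈ {1, 2}, columns (i,k) ∈ {(1,1), (1,2)} is det [[18, 21], [21, -3]] = -495 ≠ 0, so that unfolding has rank ≥ 2 and hence rank(T) ≥ 2 (CP rank is at least every unfolding rank, though it can be larger).
Upper bound: with S_k = T[:,:,k], the two rank-1 terms a₁b₁ᵀ, a₂b₂ᵀ are the rank-1 members of the pencil x·S₁ + y·S₂.
det(x·S₁ + y·S₂) is −225·x² − 525·xy + 450·y² = (-75)·(x + 3·y)(3·x − 2·y), vanishing at (x:y) = (3:-1) and (2:3).
M₁ = 3·S₁ − S₂ = [[33, 66], [-22, -44]] = 11·[3, -2][1, 2]ᵀ and M₂ = 2·S₁ + 3·S₂ = [[99, 33], [99, 33]] = 33·[1, 1][3, 1]ᵀ, so take a₁ = [3, -2], b₁ = [1, 2], a₂ = [1, 1], b₂ = [3, 1].
Each slice is an integer combination of E₁ = a₁b₁ᵀ and E₂ = a₂b₂ᵀ: S₁ = 3·E₁ + 3·E₂, S₂ = −2·E₁ + 9·E₂, S₃ = −E₁ + 3·E₂; reading off coefficients, c₁ = [3, -2, -1] and c₂ = [3, 9, 3].
Hence T = [3, -2] ⊗ [1, 2] ⊗ [3, -2, -1] + [1, 1] ⊗ [3, 1] ⊗ [3, 9, 3], so rank(T) ≤ 2.
These bounds meet, so rank(T) = 2.

2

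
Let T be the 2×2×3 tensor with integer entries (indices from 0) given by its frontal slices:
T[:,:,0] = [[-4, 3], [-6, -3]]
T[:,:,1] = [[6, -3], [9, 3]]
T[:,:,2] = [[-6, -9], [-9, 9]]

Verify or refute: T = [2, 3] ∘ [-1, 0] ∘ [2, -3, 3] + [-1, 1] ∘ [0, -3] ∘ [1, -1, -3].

Yes

Reconstruct entrywise from the claimed factors. For example, T[1,1,1] = 3 and Σₗ aₗ[1]bₗ[1]cₗ[1] = (3)·(0)·(-3) + (1)·(-3)·(-1) = 3; checking all 12 entries, every one matches. The claim holds.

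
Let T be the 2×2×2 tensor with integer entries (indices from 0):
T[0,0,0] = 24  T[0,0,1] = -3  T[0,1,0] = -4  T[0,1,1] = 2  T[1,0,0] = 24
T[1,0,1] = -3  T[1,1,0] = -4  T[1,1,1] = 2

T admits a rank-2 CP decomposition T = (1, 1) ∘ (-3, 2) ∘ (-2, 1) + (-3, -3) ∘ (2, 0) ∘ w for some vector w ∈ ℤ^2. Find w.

Subtract the known terms from T to get the rank-1 residual R = (-3, -3) ∘ (2, 0) ∘ w, so R[i,j,k] = a[i]·b[j]·w[k]. Pick indices with nonzero a[0]·b[0] = (-3)·(2) = -6. Only the fibre through (0,0,·) is needed: R[0,0,:] = T[0,0,:] − Σₗ aₗ[0]bₗ[0]cₗ = [24, -3] − (1)·(-3)·(-2, 1) = [18, 0]. Then w[k] = R[0,0,k] / -6 for each k, giving w = [18, 0] / -6 = (-3, 0).

w = (-3, 0)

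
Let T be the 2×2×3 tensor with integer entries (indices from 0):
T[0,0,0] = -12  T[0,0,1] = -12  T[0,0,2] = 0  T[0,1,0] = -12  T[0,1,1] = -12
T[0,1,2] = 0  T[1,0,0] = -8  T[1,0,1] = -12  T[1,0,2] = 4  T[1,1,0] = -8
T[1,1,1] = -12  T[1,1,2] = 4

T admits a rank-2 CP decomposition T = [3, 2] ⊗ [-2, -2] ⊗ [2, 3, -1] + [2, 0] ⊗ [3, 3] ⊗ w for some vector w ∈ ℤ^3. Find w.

w = [0, 1, -1]

Subtract the known terms from T to get the rank-1 residual R = [2, 0] ⊗ [3, 3] ⊗ w, so R[i,j,k] = a[i]·b[j]·w[k]. Pick indices with nonzero a[0]·b[0] = (2)·(3) = 6. Only the fibre through (0,0,·) is needed: R[0,0,:] = T[0,0,:] − Σₗ aₗ[0]bₗ[0]cₗ = [-12, -12, 0] − (3)·(-2)·[2, 3, -1] = [0, 6, -6]. Then w[k] = R[0,0,k] / 6 for each k, giving w = [0, 6, -6] / 6 = [0, 1, -1].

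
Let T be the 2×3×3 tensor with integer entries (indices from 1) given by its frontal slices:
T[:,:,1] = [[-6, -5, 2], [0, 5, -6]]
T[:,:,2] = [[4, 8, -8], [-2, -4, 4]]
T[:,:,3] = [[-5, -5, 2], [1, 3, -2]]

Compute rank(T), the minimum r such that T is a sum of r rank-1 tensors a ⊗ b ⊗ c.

3

Lower bound: the mode-3 unfolding of T (rows indexed by k, columns by (i,j) = (1,1), (1,2), (1,3), (2,1), (2,2), (2,3)) is [[-6, -5, 2, 0, 5, -6], [4, 8, -8, -2, -4, 4], [-5, -5, 2, 1, 3, -2]].
There the 3×3 minor on rows k ∈ {1, 2, 3}, columns (i,j) ∈ {(1,1), (1,2), (1,3)} is det [[-6, -5, 2], [4, 8, -8], [-5, -5, 2]] = 24 ≠ 0, so this unfolding has rank ≥ 3; CP rank is at least every unfolding rank, so rank(T) ≥ 3. (Unfolding ranks only ever bound the CP rank from below — rank(T) can be strictly larger than all of them — so the matching upper bound has to come from an explicit 3-term decomposition.)
Upper bound: T is a sum of 3 rank-1 terms, T = [1, -1] ⊗ [0, 1, -2] ⊗ [1, 0, 2] + [1, 1] ⊗ [1, -1, 2] ⊗ [-2, 0, -1] + [2, -1] ⊗ [1, 2, -2] ⊗ [-2, 2, -2] (one valid choice — decompositions are not unique — normalised so each a, b is primitive with positive first nonzero entry; check it by expanding all entries), so rank(T) ≤ 3.
These bounds meet, so rank(T) = 3.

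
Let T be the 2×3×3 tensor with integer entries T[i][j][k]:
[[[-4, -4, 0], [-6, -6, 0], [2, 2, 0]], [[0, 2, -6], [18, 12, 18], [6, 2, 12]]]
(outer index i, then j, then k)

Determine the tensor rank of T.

Lower bound: the mode-2 unfolding of T (rows indexed by j, columns by (i,k) = (0,0), (0,1), (0,2), (1,0), (1,1), (1,2)) is [[-4, -4, 0, 0, 2, -6], [-6, -6, 0, 18, 12, 18], [2, 2, 0, 6, 2, 12]].
There the 2×2 minor on rows j ∈ {0, 1}, columns (i,k) ∈ {(0,0), (1,0)} is det [[-4, 0], [-6, 18]] = -72 ≠ 0, so this unfolding has rank ≥ 2; CP rank is at least every unfolding rank, so rank(T) ≥ 2. (Unfolding ranks only ever bound the CP rank from below — rank(T) can be strictly larger than all of them — so the matching upper bound has to come from an explicit 2-term decomposition.)
Upper bound — finding two terms. Write S_k = T[:,:,k] for the frontal slices: S₀ = [[-4, -6, 2], [0, 18, 6]], S₁ = [[-4, -6, 2], [2, 12, 2]], S₂ = [[0, 0, 0], [-6, 18, 12]].
If T = a₁ (x) b₁ (x) c₁ + a₂ (x) b₂ (x) c₂ then each S_k = c₁[k]·a₁b₁ᵀ + c₂[k]·a₂b₂ᵀ. S₀ and S₁ are linearly independent, so a₁b₁ᵀ and a₂b₂ᵀ must span the same plane of matrices: they are the rank-1 matrices of the form x·S₀ + y·S₁.
The 2×2 minor of x·S₀ + y·S₁ on rows {0,1}, columns {0,1} is −72·x² − 108·xy − 36·y² = (-36)·(x + y)(2·x + y), vanishing at (x:y) = (1:-1) and (1:-2).
M₁ = S₀ − S₁ = [[0, 0, 0], [-2, 6, 4]] = (-2)·(0, 1)(1, -3, -2)ᵀ and M₂ = S₀ − 2·S₁ = [[4, 6, -2], [-4, -6, 2]] = 2·(1, -1)(2, 3, -1)ᵀ, so take a₁ = (0, 1), b₁ = (1, -3, -2), a₂ = (1, -1), b₂ = (2, 3, -1).
Each slice is an integer combination of E₁ = a₁b₁ᵀ and E₂ = a₂b₂ᵀ: S₀ = −4·E₁ − 2·E₂, S₁ = −2·E₁ − 2·E₂, S₂ = −6·E₁; reading off coefficients, c₁ = (-4, -2, -6) and c₂ = (-2, -2, 0).
Hence T = (0, 1) (x) (1, -3, -2) (x) (-4, -2, -6) + (1, -1) (x) (2, 3, -1) (x) (-2, -2, 0), so rank(T) ≤ 2.
These bounds meet, so rank(T) = 2.

2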